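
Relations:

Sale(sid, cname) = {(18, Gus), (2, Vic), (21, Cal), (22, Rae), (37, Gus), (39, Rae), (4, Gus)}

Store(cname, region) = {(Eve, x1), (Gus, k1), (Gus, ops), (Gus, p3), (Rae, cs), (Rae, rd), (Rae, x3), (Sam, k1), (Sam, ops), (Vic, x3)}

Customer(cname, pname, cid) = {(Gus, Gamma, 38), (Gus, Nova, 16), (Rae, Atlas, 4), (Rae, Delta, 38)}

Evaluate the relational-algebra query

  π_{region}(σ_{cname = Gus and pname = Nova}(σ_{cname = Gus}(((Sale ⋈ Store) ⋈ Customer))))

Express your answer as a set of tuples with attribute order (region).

{k1, ops, p3}

Joining Sale and Store on cname yields {(18, Gus, k1), (18, Gus, ops), (18, Gus, p3), (2, Vic, x3), (22, Rae, cs), (22, Rae, rd), (22, Rae, x3), (37, Gus, k1), (37, Gus, ops), (37, Gus, p3), (39, Rae, cs), (39, Rae, rd), (39, Rae, x3), (4, Gus, k1), (4, Gus, ops), (4, Gus, p3)}.
Joining (Sale ⋈ Store) and Customer on cname yields {(18, Gus, k1, Gamma, 38), (18, Gus, k1, Nova, 16), (18, Gus, ops, Gamma, 38), (18, Gus, ops, Nova, 16), (18, Gus, p3, Gamma, 38), (18, Gus, p3, Nova, 16), (22, Rae, cs, Atlas, 4), (22, Rae, cs, Delta, 38), (22, Rae, rd, Atlas, 4), (22, Rae, rd, Delta, 38), (22, Rae, x3, Atlas, 4), (22, Rae, x3, Delta, 38), (37, Gus, k1, Gamma, 38), (37, Gus, k1, Nova, 16), (37, Gus, ops, Gamma, 38), (37, Gus, ops, Nova, 16), (37, Gus, p3, Gamma, 38), (37, Gus, p3, Nova, 16), (39, Rae, cs, Atlas, 4), (39, Rae, cs, Delta, 38), (39, Rae, rd, Atlas, 4), (39, Rae, rd, Delta, 38), (39, Rae, x3, Atlas, 4), (39, Rae, x3, Delta, 38), (4, Gus, k1, Gamma, 38), (4, Gus, k1, Nova, 16), (4, Gus, ops, Gamma, 38), (4, Gus, ops, Nova, 16), (4, Gus, p3, Gamma, 38), (4, Gus, p3, Nova, 16)}.
Selection cname = Gus: {(18, Gus, k1, Gamma, 38), (18, Gus, k1, Nova, 16), (18, Gus, ops, Gamma, 38), (18, Gus, ops, Nova, 16), (18, Gus, p3, Gamma, 38), (18, Gus, p3, Nova, 16), (37, Gus, k1, Gamma, 38), (37, Gus, k1, Nova, 16), (37, Gus, ops, Gamma, 38), (37, Gus, ops, Nova, 16), (37, Gus, p3, Gamma, 38), (37, Gus, p3, Nova, 16), (4, Gus, k1, Gamma, 38), (4, Gus, k1, Nova, 16), (4, Gus, ops, Gamma, 38), (4, Gus, ops, Nova, 16), (4, Gus, p3, Gamma, 38), (4, Gus, p3, Nova, 16)}
Selection cname = Gus and pname = Nova: {(18, Gus, k1, Nova, 16), (18, Gus, ops, Nova, 16), (18, Gus, p3, Nova, 16), (37, Gus, k1, Nova, 16), (37, Gus, ops, Nova, 16), (37, Gus, p3, Nova, 16), (4, Gus, k1, Nova, 16), (4, Gus, ops, Nova, 16), (4, Gus, p3, Nova, 16)}
π_{region} gives {k1, ops, p3} (6 duplicate(s) eliminated).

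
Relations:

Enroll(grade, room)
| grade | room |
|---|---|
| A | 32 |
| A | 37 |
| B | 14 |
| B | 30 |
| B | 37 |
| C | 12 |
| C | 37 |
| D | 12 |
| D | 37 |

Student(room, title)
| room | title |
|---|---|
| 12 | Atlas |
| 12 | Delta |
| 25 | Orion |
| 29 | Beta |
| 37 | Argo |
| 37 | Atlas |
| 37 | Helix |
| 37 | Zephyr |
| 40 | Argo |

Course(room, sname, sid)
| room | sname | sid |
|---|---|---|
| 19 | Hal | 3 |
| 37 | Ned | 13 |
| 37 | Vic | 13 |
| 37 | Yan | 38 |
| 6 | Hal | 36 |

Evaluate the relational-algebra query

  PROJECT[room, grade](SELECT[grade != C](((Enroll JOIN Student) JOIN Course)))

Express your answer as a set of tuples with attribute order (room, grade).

Joining Enroll and Student on room yields {(A, 37, Argo), (A, 37, Atlas), (A, 37, Helix), (A, 37, Zephyr), (B, 37, Argo), (B, 37, Atlas), (B, 37, Helix), (B, 37, Zephyr), (C, 12, Atlas), (C, 12, Delta), (C, 37, Argo), (C, 37, Atlas), (C, 37, Helix), (C, 37, Zephyr), (D, 12, Atlas), (D, 12, Delta), (D, 37, Argo), (D, 37, Atlas), (D, 37, Helix), (D, 37, Zephyr)}.
Joining (Enroll JOIN Student) and Course on room yields {(A, 37, Argo, Ned, 13), (A, 37, Argo, Vic, 13), (A, 37, Argo, Yan, 38), (A, 37, Atlas, Ned, 13), (A, 37, Atlas, Vic, 13), (A, 37, Atlas, Yan, 38), (A, 37, Helix, Ned, 13), (A, 37, Helix, Vic, 13), (A, 37, Helix, Yan, 38), (A, 37, Zephyr, Ned, 13), (A, 37, Zephyr, Vic, 13), (A, 37, Zephyr, Yan, 38), (B, 37, Argo, Ned, 13), (B, 37, Argo, Vic, 13), (B, 37, Argo, Yan, 38), (B, 37, Atlas, Ned, 13), (B, 37, Atlas, Vic, 13), (B, 37, Atlas, Yan, 38), (B, 37, Helix, Ned, 13), (B, 37, Helix, Vic, 13), (B, 37, Helix, Yan, 38), (B, 37, Zephyr, Ned, 13), (B, 37, Zephyr, Vic, 13), (B, 37, Zephyr, Yan, 38), (C, 37, Argo, Ned, 13), (C, 37, Argo, Vic, 13), (C, 37, Argo, Yan, 38), (C, 37, Atlas, Ned, 13), (C, 37, Atlas, Vic, 13), (C, 37, Atlas, Yan, 38), (C, 37, Helix, Ned, 13), (C, 37, Helix, Vic, 13), (C, 37, Helix, Yan, 38), (C, 37, Zephyr, Ned, 13), (C, 37, Zephyr, Vic, 13), (C, 37, Zephyr, Yan, 38), (D, 37, Argo, Ned, 13), (D, 37, Argo, Vic, 13), (D, 37, Argo, Yan, 38), (D, 37, Atlas, Ned, 13), (D, 37, Atlas, Vic, 13), (D, 37, Atlas, Yan, 38), (D, 37, Helix, Ned, 13), (D, 37, Helix, Vic, 13), (D, 37, Helix, Yan, 38), (D, 37, Zephyr, Ned, 13), (D, 37, Zephyr, Vic, 13), (D, 37, Zephyr, Yan, 38)}.
Apply σ_{grade != C}; surviving tuples: {(A, 37, Argo, Ned, 13), (A, 37, Argo, Vic, 13), (A, 37, Argo, Yan, 38), (A, 37, Atlas, Ned, 13), (A, 37, Atlas, Vic, 13), (A, 37, Atlas, Yan, 38), (A, 37, Helix, Ned, 13), (A, 37, Helix, Vic, 13), (A, 37, Helix, Yan, 38), (A, 37, Zephyr, Ned, 13), (A, 37, Zephyr, Vic, 13), (A, 37, Zephyr, Yan, 38), (B, 37, Argo, Ned, 13), (B, 37, Argo, Vic, 13), (B, 37, Argo, Yan, 38), (B, 37, Atlas, Ned, 13), (B, 37, Atlas, Vic, 13), (B, 37, Atlas, Yan, 38), (B, 37, Helix, Ned, 13), (B, 37, Helix, Vic, 13), (B, 37, Helix, Yan, 38), (B, 37, Zephyr, Ned, 13), (B, 37, Zephyr, Vic, 13), (B, 37, Zephyr, Yan, 38), (D, 37, Argo, Ned, 13), (D, 37, Argo, Vic, 13), (D, 37, Argo, Yan, 38), (D, 37, Atlas, Ned, 13), (D, 37, Atlas, Vic, 13), (D, 37, Atlas, Yan, 38), (D, 37, Helix, Ned, 13), (D, 37, Helix, Vic, 13), (D, 37, Helix, Yan, 38), (D, 37, Zephyr, Ned, 13), (D, 37, Zephyr, Vic, 13), (D, 37, Zephyr, Yan, 38)}
Projecting to room, grade (33 duplicate(s) eliminated): {(37, A), (37, B), (37, D)}

{(37, A), (37, B), (37, D)}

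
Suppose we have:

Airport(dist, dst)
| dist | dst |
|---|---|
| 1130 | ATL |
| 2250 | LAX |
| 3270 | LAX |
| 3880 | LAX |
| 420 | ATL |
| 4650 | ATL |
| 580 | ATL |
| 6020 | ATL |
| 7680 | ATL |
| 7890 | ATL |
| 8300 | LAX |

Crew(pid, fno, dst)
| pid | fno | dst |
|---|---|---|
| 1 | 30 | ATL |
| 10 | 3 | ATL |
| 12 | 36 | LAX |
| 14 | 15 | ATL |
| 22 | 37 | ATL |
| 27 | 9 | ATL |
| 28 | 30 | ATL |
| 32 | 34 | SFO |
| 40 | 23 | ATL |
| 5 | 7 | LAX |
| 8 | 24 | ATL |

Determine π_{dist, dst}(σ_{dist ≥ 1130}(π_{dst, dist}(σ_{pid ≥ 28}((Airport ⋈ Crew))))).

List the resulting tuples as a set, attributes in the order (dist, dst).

Joining Airport and Crew on dst yields {(1130, ATL, 1, 30), (1130, ATL, 10, 3), (1130, ATL, 14, 15), (1130, ATL, 22, 37), (1130, ATL, 27, 9), (1130, ATL, 28, 30), (1130, ATL, 40, 23), (1130, ATL, 8, 24), (2250, LAX, 12, 36), (2250, LAX, 5, 7), (3270, LAX, 12, 36), (3270, LAX, 5, 7), (3880, LAX, 12, 36), (3880, LAX, 5, 7), (420, ATL, 1, 30), (420, ATL, 10, 3), (420, ATL, 14, 15), (420, ATL, 22, 37), (420, ATL, 27, 9), (420, ATL, 28, 30), (420, ATL, 40, 23), (420, ATL, 8, 24), (4650, ATL, 1, 30), (4650, ATL, 10, 3), (4650, ATL, 14, 15), (4650, ATL, 22, 37), (4650, ATL, 27, 9), (4650, ATL, 28, 30), (4650, ATL, 40, 23), (4650, ATL, 8, 24), (580, ATL, 1, 30), (580, ATL, 10, 3), (580, ATL, 14, 15), (580, ATL, 22, 37), (580, ATL, 27, 9), (580, ATL, 28, 30), (580, ATL, 40, 23), (580, ATL, 8, 24), (6020, ATL, 1, 30), (6020, ATL, 10, 3), (6020, ATL, 14, 15), (6020, ATL, 22, 37), (6020, ATL, 27, 9), (6020, ATL, 28, 30), (6020, ATL, 40, 23), (6020, ATL, 8, 24), (7680, ATL, 1, 30), (7680, ATL, 10, 3), (7680, ATL, 14, 15), (7680, ATL, 22, 37), (7680, ATL, 27, 9), (7680, ATL, 28, 30), (7680, ATL, 40, 23), (7680, ATL, 8, 24), (7890, ATL, 1, 30), (7890, ATL, 10, 3), (7890, ATL, 14, 15), (7890, ATL, 22, 37), (7890, ATL, 27, 9), (7890, ATL, 28, 30), (7890, ATL, 40, 23), (7890, ATL, 8, 24), (8300, LAX, 12, 36), (8300, LAX, 5, 7)}.
σ[pid ≥ 28]: keep tuples satisfying pid ≥ 28 → {(1130, ATL, 28, 30), (1130, ATL, 40, 23), (420, ATL, 28, 30), (420, ATL, 40, 23), (4650, ATL, 28, 30), (4650, ATL, 40, 23), (580, ATL, 28, 30), (580, ATL, 40, 23), (6020, ATL, 28, 30), (6020, ATL, 40, 23), (7680, ATL, 28, 30), (7680, ATL, 40, 23), (7890, ATL, 28, 30), (7890, ATL, 40, 23)}
Keep only column(s) dst, dist (7 duplicate(s) eliminated): {(ATL, 1130), (ATL, 420), (ATL, 4650), (ATL, 580), (ATL, 6020), (ATL, 7680), (ATL, 7890)}
σ[dist ≥ 1130]: keep tuples satisfying dist ≥ 1130 → {(ATL, 1130), (ATL, 4650), (ATL, 6020), (ATL, 7680), (ATL, 7890)}
Keep only column(s) dist, dst: {(1130, ATL), (4650, ATL), (6020, ATL), (7680, ATL), (7890, ATL)}

{(1130, ATL), (4650, ATL), (6020, ATL), (7680, ATL), (7890, ATL)}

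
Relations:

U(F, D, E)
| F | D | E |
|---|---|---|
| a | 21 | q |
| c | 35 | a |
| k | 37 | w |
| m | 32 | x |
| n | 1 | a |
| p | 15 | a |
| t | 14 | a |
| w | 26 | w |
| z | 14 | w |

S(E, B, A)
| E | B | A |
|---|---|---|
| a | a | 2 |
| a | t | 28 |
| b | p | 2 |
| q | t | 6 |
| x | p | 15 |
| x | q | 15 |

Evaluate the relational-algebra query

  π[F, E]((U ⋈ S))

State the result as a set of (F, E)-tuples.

{(a, q), (c, a), (m, x), (n, a), (p, a), (t, a)}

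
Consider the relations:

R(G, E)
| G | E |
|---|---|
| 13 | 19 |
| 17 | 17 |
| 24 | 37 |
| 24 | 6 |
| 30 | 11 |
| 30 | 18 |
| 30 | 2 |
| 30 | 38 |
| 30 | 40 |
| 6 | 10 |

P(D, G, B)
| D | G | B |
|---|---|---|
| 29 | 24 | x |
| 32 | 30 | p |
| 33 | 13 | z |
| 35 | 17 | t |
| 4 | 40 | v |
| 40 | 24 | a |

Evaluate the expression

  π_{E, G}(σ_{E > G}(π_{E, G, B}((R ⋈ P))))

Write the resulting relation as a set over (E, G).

R ⋈ P (natural join on G): {(13, 19, 33, z), (17, 17, 35, t), (24, 37, 29, x), (24, 37, 40, a), (24, 6, 29, x), (24, 6, 40, a), (30, 11, 32, p), (30, 18, 32, p), (30, 2, 32, p), (30, 38, 32, p), (30, 40, 32, p)}
π_{E, G, B} gives {(11, 30, p), (17, 17, t), (18, 30, p), (19, 13, z), (2, 30, p), (37, 24, a), (37, 24, x), (38, 30, p), (40, 30, p), (6, 24, a), (6, 24, x)}.
Filtering on E > G leaves {(19, 13, z), (37, 24, a), (37, 24, x), (38, 30, p), (40, 30, p)}.
π_{E, G} gives {(19, 13), (37, 24), (38, 30), (40, 30)} (1 duplicate(s) eliminated).

{(19, 13), (37, 24), (38, 30), (40, 30)}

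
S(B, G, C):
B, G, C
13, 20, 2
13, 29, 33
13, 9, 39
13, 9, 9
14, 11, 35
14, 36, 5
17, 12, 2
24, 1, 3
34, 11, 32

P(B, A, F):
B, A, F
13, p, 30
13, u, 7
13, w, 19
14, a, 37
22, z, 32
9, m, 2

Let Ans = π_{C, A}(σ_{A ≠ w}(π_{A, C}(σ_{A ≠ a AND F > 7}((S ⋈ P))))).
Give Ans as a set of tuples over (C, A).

{(2, p), (33, p), (39, p), (9, p)}

Natural join on B: {(13, 20, 2, p, 30), (13, 20, 2, u, 7), (13, 20, 2, w, 19), (13, 29, 33, p, 30), (13, 29, 33, u, 7), (13, 29, 33, w, 19), (13, 9, 39, p, 30), (13, 9, 39, u, 7), (13, 9, 39, w, 19), (13, 9, 9, p, 30), (13, 9, 9, u, 7), (13, 9, 9, w, 19), (14, 11, 35, a, 37), (14, 36, 5, a, 37)}
σ[A ≠ a AND F > 7]: keep tuples satisfying A ≠ a AND F > 7 → {(13, 20, 2, p, 30), (13, 20, 2, w, 19), (13, 29, 33, p, 30), (13, 29, 33, w, 19), (13, 9, 39, p, 30), (13, 9, 39, w, 19), (13, 9, 9, p, 30), (13, 9, 9, w, 19)}
π_{A, C} gives {(p, 2), (p, 33), (p, 39), (p, 9), (w, 2), (w, 33), (w, 39), (w, 9)}.
σ[A ≠ w]: keep tuples satisfying A ≠ w → {(p, 2), (p, 33), (p, 39), (p, 9)}
π_{C, A} gives {(2, p), (33, p), (39, p), (9, p)}.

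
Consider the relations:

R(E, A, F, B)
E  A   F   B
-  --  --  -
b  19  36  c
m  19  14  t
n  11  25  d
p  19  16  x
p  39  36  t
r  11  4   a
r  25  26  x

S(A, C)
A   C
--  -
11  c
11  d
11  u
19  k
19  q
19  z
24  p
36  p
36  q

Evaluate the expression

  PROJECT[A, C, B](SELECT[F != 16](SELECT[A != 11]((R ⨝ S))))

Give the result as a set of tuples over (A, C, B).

R ⋈ S (natural join on A): {(b, 19, 36, c, k), (b, 19, 36, c, q), (b, 19, 36, c, z), (m, 19, 14, t, k), (m, 19, 14, t, q), (m, 19, 14, t, z), (n, 11, 25, d, c), (n, 11, 25, d, d), (n, 11, 25, d, u), (p, 19, 16, x, k), (p, 19, 16, x, q), (p, 19, 16, x, z), (r, 11, 4, a, c), (r, 11, 4, a, d), (r, 11, 4, a, u)}
Filtering on A != 11 leaves {(b, 19, 36, c, k), (b, 19, 36, c, q), (b, 19, 36, c, z), (m, 19, 14, t, k), (m, 19, 14, t, q), (m, 19, 14, t, z), (p, 19, 16, x, k), (p, 19, 16, x, q), (p, 19, 16, x, z)}.
Filtering on F != 16 leaves {(b, 19, 36, c, k), (b, 19, 36, c, q), (b, 19, 36, c, z), (m, 19, 14, t, k), (m, 19, 14, t, q), (m, 19, 14, t, z)}.
Keep only column(s) A, C, B: {(19, k, c), (19, k, t), (19, q, c), (19, q, t), (19, z, c), (19, z, t)}

{(19, k, c), (19, k, t), (19, q, c), (19, q, t), (19, z, c), (19, z, t)}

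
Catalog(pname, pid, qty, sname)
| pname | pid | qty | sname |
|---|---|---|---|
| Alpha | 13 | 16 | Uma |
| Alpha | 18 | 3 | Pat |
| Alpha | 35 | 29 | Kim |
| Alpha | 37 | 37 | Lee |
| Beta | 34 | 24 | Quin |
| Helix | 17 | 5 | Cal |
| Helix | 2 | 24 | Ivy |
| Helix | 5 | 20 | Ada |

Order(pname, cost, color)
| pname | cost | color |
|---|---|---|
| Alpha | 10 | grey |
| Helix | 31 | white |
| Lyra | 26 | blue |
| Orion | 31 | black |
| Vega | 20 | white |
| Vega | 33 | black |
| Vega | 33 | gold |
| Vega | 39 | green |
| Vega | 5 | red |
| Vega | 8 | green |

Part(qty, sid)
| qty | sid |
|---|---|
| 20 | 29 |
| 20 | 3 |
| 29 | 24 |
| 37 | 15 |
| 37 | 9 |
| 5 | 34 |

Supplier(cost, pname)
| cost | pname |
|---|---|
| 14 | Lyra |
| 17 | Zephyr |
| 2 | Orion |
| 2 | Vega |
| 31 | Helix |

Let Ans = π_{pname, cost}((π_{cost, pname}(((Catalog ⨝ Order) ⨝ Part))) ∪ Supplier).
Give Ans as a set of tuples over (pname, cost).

{(Alpha, 10), (Helix, 31), (Lyra, 14), (Orion, 2), (Vega, 2), (Zephyr, 17)}

Catalog ⋈ Order (natural join on pname): {(Alpha, 13, 16, Uma, 10, grey), (Alpha, 18, 3, Pat, 10, grey), (Alpha, 35, 29, Kim, 10, grey), (Alpha, 37, 37, Lee, 10, grey), (Helix, 17, 5, Cal, 31, white), (Helix, 2, 24, Ivy, 31, white), (Helix, 5, 20, Ada, 31, white)}
(Catalog ⨝ Order) ⋈ Part (natural join on qty): {(Alpha, 35, 29, Kim, 10, grey, 24), (Alpha, 37, 37, Lee, 10, grey, 15), (Alpha, 37, 37, Lee, 10, grey, 9), (Helix, 17, 5, Cal, 31, white, 34), (Helix, 5, 20, Ada, 31, white, 29), (Helix, 5, 20, Ada, 31, white, 3)}
π_{cost, pname} gives {(10, Alpha), (31, Helix)} (4 duplicate(s) eliminated).
Union: {(10, Alpha), (31, Helix)} with {(14, Lyra), (17, Zephyr), (2, Orion), (2, Vega), (31, Helix)} → {(10, Alpha), (14, Lyra), (17, Zephyr), (2, Orion), (2, Vega), (31, Helix)}
π_{pname, cost} gives {(Alpha, 10), (Helix, 31), (Lyra, 14), (Orion, 2), (Vega, 2), (Zephyr, 17)}.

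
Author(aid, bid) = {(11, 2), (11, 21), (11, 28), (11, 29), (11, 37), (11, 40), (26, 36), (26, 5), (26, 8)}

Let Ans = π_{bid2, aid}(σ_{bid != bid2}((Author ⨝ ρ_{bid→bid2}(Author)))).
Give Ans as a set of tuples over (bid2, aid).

ρ[bid→bid2]: schema becomes (aid, bid2); tuples unchanged.
Natural join on aid: {(11, 2, 2), (11, 2, 21), (11, 2, 28), (11, 2, 29), (11, 2, 37), (11, 2, 40), (11, 21, 2), (11, 21, 21), (11, 21, 28), (11, 21, 29), (11, 21, 37), (11, 21, 40), (11, 28, 2), (11, 28, 21), (11, 28, 28), (11, 28, 29), (11, 28, 37), (11, 28, 40), (11, 29, 2), (11, 29, 21), (11, 29, 28), (11, 29, 29), (11, 29, 37), (11, 29, 40), (11, 37, 2), (11, 37, 21), (11, 37, 28), (11, 37, 29), (11, 37, 37), (11, 37, 40), (11, 40, 2), (11, 40, 21), (11, 40, 28), (11, 40, 29), (11, 40, 37), (11, 40, 40), (26, 36, 36), (26, 36, 5), (26, 36, 8), (26, 5, 36), (26, 5, 5), (26, 5, 8), (26, 8, 36), (26, 8, 5), (26, 8, 8)}
σ[bid != bid2]: keep tuples satisfying bid != bid2 → {(11, 2, 21), (11, 2, 28), (11, 2, 29), (11, 2, 37), (11, 2, 40), (11, 21, 2), (11, 21, 28), (11, 21, 29), (11, 21, 37), (11, 21, 40), (11, 28, 2), (11, 28, 21), (11, 28, 29), (11, 28, 37), (11, 28, 40), (11, 29, 2), (11, 29, 21), (11, 29, 28), (11, 29, 37), (11, 29, 40), (11, 37, 2), (11, 37, 21), (11, 37, 28), (11, 37, 29), (11, 37, 40), (11, 40, 2), (11, 40, 21), (11, 40, 28), (11, 40, 29), (11, 40, 37), (26, 36, 5), (26, 36, 8), (26, 5, 36), (26, 5, 8), (26, 8, 36), (26, 8, 5)}
Projecting to bid2, aid (27 duplicate(s) eliminated): {(2, 11), (21, 11), (28, 11), (29, 11), (36, 26), (37, 11), (40, 11), (5, 26), (8, 26)}

{(2, 11), (21, 11), (28, 11), (29, 11), (36, 26), (37, 11), (40, 11), (5, 26), (8, 26)}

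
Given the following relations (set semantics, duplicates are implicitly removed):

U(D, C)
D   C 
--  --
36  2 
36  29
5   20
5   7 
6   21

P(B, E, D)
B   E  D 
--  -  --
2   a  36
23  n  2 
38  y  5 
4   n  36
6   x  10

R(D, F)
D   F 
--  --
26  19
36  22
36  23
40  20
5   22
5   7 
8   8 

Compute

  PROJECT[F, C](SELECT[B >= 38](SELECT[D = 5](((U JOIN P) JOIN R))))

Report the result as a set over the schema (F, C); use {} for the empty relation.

U ⋈ P (natural join on D): {(36, 2, 2, a), (36, 2, 4, n), (36, 29, 2, a), (36, 29, 4, n), (5, 20, 38, y), (5, 7, 38, y)}
(U JOIN P) ⋈ R (natural join on D): {(36, 2, 2, a, 22), (36, 2, 2, a, 23), (36, 2, 4, n, 22), (36, 2, 4, n, 23), (36, 29, 2, a, 22), (36, 29, 2, a, 23), (36, 29, 4, n, 22), (36, 29, 4, n, 23), (5, 20, 38, y, 22), (5, 20, 38, y, 7), (5, 7, 38, y, 22), (5, 7, 38, y, 7)}
Filtering on D = 5 leaves {(5, 20, 38, y, 22), (5, 20, 38, y, 7), (5, 7, 38, y, 22), (5, 7, 38, y, 7)}.
Filtering on B >= 38 leaves {(5, 20, 38, y, 22), (5, 20, 38, y, 7), (5, 7, 38, y, 22), (5, 7, 38, y, 7)}.
π[F, C]: project onto (F, C) → {(22, 20), (22, 7), (7, 20), (7, 7)}

{(22, 20), (22, 7), (7, 20), (7, 7)}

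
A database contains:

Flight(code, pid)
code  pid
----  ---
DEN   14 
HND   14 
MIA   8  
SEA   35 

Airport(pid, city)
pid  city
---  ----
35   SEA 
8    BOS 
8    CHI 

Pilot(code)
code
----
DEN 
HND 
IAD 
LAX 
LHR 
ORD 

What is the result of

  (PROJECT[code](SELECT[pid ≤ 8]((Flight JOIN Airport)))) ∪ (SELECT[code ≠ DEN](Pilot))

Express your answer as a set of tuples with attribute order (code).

{HND, IAD, LAX, LHR, MIA, ORD}

Natural join on pid: {(MIA, 8, BOS), (MIA, 8, CHI), (SEA, 35, SEA)}
σ[pid ≤ 8]: keep tuples satisfying pid ≤ 8 → {(MIA, 8, BOS), (MIA, 8, CHI)}
π_{code} gives {MIA} (1 duplicate(s) eliminated).
σ[code ≠ DEN]: keep tuples satisfying code ≠ DEN → {HND, IAD, LAX, LHR, ORD}
Set union of the two operands is {HND, IAD, LAX, LHR, MIA, ORD}.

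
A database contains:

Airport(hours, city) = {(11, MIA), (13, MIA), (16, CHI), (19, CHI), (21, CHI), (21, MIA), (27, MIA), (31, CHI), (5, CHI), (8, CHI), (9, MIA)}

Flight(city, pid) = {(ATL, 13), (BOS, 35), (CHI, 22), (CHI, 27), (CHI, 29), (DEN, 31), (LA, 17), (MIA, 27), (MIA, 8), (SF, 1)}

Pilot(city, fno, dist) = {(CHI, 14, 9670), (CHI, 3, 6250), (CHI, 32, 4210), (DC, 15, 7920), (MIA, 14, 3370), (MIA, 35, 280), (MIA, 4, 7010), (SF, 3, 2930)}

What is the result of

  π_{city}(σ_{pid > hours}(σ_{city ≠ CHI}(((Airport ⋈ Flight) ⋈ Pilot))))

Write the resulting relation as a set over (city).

Airport ⋈ Flight (natural join on city): {(11, MIA, 27), (11, MIA, 8), (13, MIA, 27), (13, MIA, 8), (16, CHI, 22), (16, CHI, 27), (16, CHI, 29), (19, CHI, 22), (19, CHI, 27), (19, CHI, 29), (21, CHI, 22), (21, CHI, 27), (21, CHI, 29), (21, MIA, 27), (21, MIA, 8), (27, MIA, 27), (27, MIA, 8), (31, CHI, 22), (31, CHI, 27), (31, CHI, 29), (5, CHI, 22), (5, CHI, 27), (5, CHI, 29), (8, CHI, 22), (8, CHI, 27), (8, CHI, 29), (9, MIA, 27), (9, MIA, 8)}
(Airport ⋈ Flight) ⋈ Pilot (natural join on city): {(11, MIA, 27, 14, 3370), (11, MIA, 27, 35, 280), (11, MIA, 27, 4, 7010), (11, MIA, 8, 14, 3370), (11, MIA, 8, 35, 280), (11, MIA, 8, 4, 7010), (13, MIA, 27, 14, 3370), (13, MIA, 27, 35, 280), (13, MIA, 27, 4, 7010), (13, MIA, 8, 14, 3370), (13, MIA, 8, 35, 280), (13, MIA, 8, 4, 7010), (16, CHI, 22, 14, 9670), (16, CHI, 22, 3, 6250), (16, CHI, 22, 32, 4210), (16, CHI, 27, 14, 9670), (16, CHI, 27, 3, 6250), (16, CHI, 27, 32, 4210), (16, CHI, 29, 14, 9670), (16, CHI, 29, 3, 6250), (16, CHI, 29, 32, 4210), (19, CHI, 22, 14, 9670), (19, CHI, 22, 3, 6250), (19, CHI, 22, 32, 4210), (19, CHI, 27, 14, 9670), (19, CHI, 27, 3, 6250), (19, CHI, 27, 32, 4210), (19, CHI, 29, 14, 9670), (19, CHI, 29, 3, 6250), (19, CHI, 29, 32, 4210), (21, CHI, 22, 14, 9670), (21, CHI, 22, 3, 6250), (21, CHI, 22, 32, 4210), (21, CHI, 27, 14, 9670), (21, CHI, 27, 3, 6250), (21, CHI, 27, 32, 4210), (21, CHI, 29, 14, 9670), (21, CHI, 29, 3, 6250), (21, CHI, 29, 32, 4210), (21, MIA, 27, 14, 3370), (21, MIA, 27, 35, 280), (21, MIA, 27, 4, 7010), (21, MIA, 8, 14, 3370), (21, MIA, 8, 35, 280), (21, MIA, 8, 4, 7010), (27, MIA, 27, 14, 3370), (27, MIA, 27, 35, 280), (27, MIA, 27, 4, 7010), (27, MIA, 8, 14, 3370), (27, MIA, 8, 35, 280), (27, MIA, 8, 4, 7010), (31, CHI, 22, 14, 9670), (31, CHI, 22, 3, 6250), (31, CHI, 22, 32, 4210), (31, CHI, 27, 14, 9670), (31, CHI, 27, 3, 6250), (31, CHI, 27, 32, 4210), (31, CHI, 29, 14, 9670), (31, CHI, 29, 3, 6250), (31, CHI, 29, 32, 4210), (5, CHI, 22, 14, 9670), (5, CHI, 22, 3, 6250), (5, CHI, 22, 32, 4210), (5, CHI, 27, 14, 9670), (5, CHI, 27, 3, 6250), (5, CHI, 27, 32, 4210), (5, CHI, 29, 14, 9670), (5, CHI, 29, 3, 6250), (5, CHI, 29, 32, 4210), (8, CHI, 22, 14, 9670), (8, CHI, 22, 3, 6250), (8, CHI, 22, 32, 4210), (8, CHI, 27, 14, 9670), (8, CHI, 27, 3, 6250), (8, CHI, 27, 32, 4210), (8, CHI, 29, 14, 9670), (8, CHI, 29, 3, 6250), (8, CHI, 29, 32, 4210), (9, MIA, 27, 14, 3370), (9, MIA, 27, 35, 280), (9, MIA, 27, 4, 7010), (9, MIA, 8, 14, 3370), (9, MIA, 8, 35, 280), (9, MIA, 8, 4, 7010)}
Filtering on city ≠ CHI leaves {(11, MIA, 27, 14, 3370), (11, MIA, 27, 35, 280), (11, MIA, 27, 4, 7010), (11, MIA, 8, 14, 3370), (11, MIA, 8, 35, 280), (11, MIA, 8, 4, 7010), (13, MIA, 27, 14, 3370), (13, MIA, 27, 35, 280), (13, MIA, 27, 4, 7010), (13, MIA, 8, 14, 3370), (13, MIA, 8, 35, 280), (13, MIA, 8, 4, 7010), (21, MIA, 27, 14, 3370), (21, MIA, 27, 35, 280), (21, MIA, 27, 4, 7010), (21, MIA, 8, 14, 3370), (21, MIA, 8, 35, 280), (21, MIA, 8, 4, 7010), (27, MIA, 27, 14, 3370), (27, MIA, 27, 35, 280), (27, MIA, 27, 4, 7010), (27, MIA, 8, 14, 3370), (27, MIA, 8, 35, 280), (27, MIA, 8, 4, 7010), (9, MIA, 27, 14, 3370), (9, MIA, 27, 35, 280), (9, MIA, 27, 4, 7010), (9, MIA, 8, 14, 3370), (9, MIA, 8, 35, 280), (9, MIA, 8, 4, 7010)}.
Filtering on pid > hours leaves {(11, MIA, 27, 14, 3370), (11, MIA, 27, 35, 280), (11, MIA, 27, 4, 7010), (13, MIA, 27, 14, 3370), (13, MIA, 27, 35, 280), (13, MIA, 27, 4, 7010), (21, MIA, 27, 14, 3370), (21, MIA, 27, 35, 280), (21, MIA, 27, 4, 7010), (9, MIA, 27, 14, 3370), (9, MIA, 27, 35, 280), (9, MIA, 27, 4, 7010)}.
π[city]: project onto (city) (11 duplicate(s) eliminated) → {MIA}

{MIA}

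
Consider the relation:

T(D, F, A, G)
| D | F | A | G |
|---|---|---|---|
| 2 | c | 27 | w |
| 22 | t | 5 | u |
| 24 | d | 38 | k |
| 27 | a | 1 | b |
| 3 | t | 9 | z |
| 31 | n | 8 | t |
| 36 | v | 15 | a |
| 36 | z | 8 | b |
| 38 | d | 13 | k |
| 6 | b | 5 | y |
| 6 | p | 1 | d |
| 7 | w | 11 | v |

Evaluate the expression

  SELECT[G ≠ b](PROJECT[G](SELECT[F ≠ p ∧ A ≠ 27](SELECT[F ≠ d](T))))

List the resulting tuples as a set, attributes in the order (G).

{a, t, u, v, y, z}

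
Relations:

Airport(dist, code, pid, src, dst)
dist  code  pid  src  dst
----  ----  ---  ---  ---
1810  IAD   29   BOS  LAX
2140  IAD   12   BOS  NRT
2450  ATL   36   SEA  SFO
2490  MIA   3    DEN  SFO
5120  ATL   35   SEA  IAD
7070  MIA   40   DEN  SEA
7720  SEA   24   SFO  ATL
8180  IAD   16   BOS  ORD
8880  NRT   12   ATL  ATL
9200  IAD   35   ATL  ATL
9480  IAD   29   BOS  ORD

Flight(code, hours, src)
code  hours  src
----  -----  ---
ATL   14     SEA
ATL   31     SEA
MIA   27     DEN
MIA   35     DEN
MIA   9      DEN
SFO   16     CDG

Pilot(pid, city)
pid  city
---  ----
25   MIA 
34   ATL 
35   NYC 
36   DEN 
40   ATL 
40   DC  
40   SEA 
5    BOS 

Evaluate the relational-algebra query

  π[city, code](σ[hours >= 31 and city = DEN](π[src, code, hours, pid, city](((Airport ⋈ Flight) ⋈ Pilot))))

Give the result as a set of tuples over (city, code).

Natural join on code, src: {(2450, ATL, 36, SEA, SFO, 14), (2450, ATL, 36, SEA, SFO, 31), (2490, MIA, 3, DEN, SFO, 27), (2490, MIA, 3, DEN, SFO, 35), (2490, MIA, 3, DEN, SFO, 9), (5120, ATL, 35, SEA, IAD, 14), (5120, ATL, 35, SEA, IAD, 31), (7070, MIA, 40, DEN, SEA, 27), (7070, MIA, 40, DEN, SEA, 35), (7070, MIA, 40, DEN, SEA, 9)}
Natural join on pid: {(2450, ATL, 36, SEA, SFO, 14, DEN), (2450, ATL, 36, SEA, SFO, 31, DEN), (5120, ATL, 35, SEA, IAD, 14, NYC), (5120, ATL, 35, SEA, IAD, 31, NYC), (7070, MIA, 40, DEN, SEA, 27, ATL), (7070, MIA, 40, DEN, SEA, 27, DC), (7070, MIA, 40, DEN, SEA, 27, SEA), (7070, MIA, 40, DEN, SEA, 35, ATL), (7070, MIA, 40, DEN, SEA, 35, DC), (7070, MIA, 40, DEN, SEA, 35, SEA), (7070, MIA, 40, DEN, SEA, 9, ATL), (7070, MIA, 40, DEN, SEA, 9, DC), (7070, MIA, 40, DEN, SEA, 9, SEA)}
Projecting to src, code, hours, pid, city: {(DEN, MIA, 27, 40, ATL), (DEN, MIA, 27, 40, DC), (DEN, MIA, 27, 40, SEA), (DEN, MIA, 35, 40, ATL), (DEN, MIA, 35, 40, DC), (DEN, MIA, 35, 40, SEA), (DEN, MIA, 9, 40, ATL), (DEN, MIA, 9, 40, DC), (DEN, MIA, 9, 40, SEA), (SEA, ATL, 14, 35, NYC), (SEA, ATL, 14, 36, DEN), (SEA, ATL, 31, 35, NYC), (SEA, ATL, 31, 36, DEN)}
σ[hours >= 31 and city = DEN]: keep tuples satisfying hours >= 31 and city = DEN → {(SEA, ATL, 31, 36, DEN)}
Projecting to city, code: {(DEN, ATL)}

{(DEN, ATL)}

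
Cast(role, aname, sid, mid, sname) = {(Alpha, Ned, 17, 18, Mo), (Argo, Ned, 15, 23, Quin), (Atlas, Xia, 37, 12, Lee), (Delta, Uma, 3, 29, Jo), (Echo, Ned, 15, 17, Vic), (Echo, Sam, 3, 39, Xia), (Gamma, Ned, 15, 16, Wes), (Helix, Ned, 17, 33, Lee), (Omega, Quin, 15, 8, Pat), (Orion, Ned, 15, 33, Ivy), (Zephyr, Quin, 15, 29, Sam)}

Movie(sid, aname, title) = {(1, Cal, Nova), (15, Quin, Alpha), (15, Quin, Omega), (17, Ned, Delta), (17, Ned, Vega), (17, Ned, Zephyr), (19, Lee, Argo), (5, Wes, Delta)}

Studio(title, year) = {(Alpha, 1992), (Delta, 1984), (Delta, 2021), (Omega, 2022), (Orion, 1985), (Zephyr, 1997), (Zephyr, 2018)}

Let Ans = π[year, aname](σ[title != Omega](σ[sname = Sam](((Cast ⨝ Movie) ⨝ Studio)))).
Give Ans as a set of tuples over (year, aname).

Joining Cast and Movie on aname, sid yields {(Alpha, Ned, 17, 18, Mo, Delta), (Alpha, Ned, 17, 18, Mo, Vega), (Alpha, Ned, 17, 18, Mo, Zephyr), (Helix, Ned, 17, 33, Lee, Delta), (Helix, Ned, 17, 33, Lee, Vega), (Helix, Ned, 17, 33, Lee, Zephyr), (Omega, Quin, 15, 8, Pat, Alpha), (Omega, Quin, 15, 8, Pat, Omega), (Zephyr, Quin, 15, 29, Sam, Alpha), (Zephyr, Quin, 15, 29, Sam, Omega)}.
Joining (Cast ⨝ Movie) and Studio on title yields {(Alpha, Ned, 17, 18, Mo, Delta, 1984), (Alpha, Ned, 17, 18, Mo, Delta, 2021), (Alpha, Ned, 17, 18, Mo, Zephyr, 1997), (Alpha, Ned, 17, 18, Mo, Zephyr, 2018), (Helix, Ned, 17, 33, Lee, Delta, 1984), (Helix, Ned, 17, 33, Lee, Delta, 2021), (Helix, Ned, 17, 33, Lee, Zephyr, 1997), (Helix, Ned, 17, 33, Lee, Zephyr, 2018), (Omega, Quin, 15, 8, Pat, Alpha, 1992), (Omega, Quin, 15, 8, Pat, Omega, 2022), (Zephyr, Quin, 15, 29, Sam, Alpha, 1992), (Zephyr, Quin, 15, 29, Sam, Omega, 2022)}.
Selection sname = Sam: {(Zephyr, Quin, 15, 29, Sam, Alpha, 1992), (Zephyr, Quin, 15, 29, Sam, Omega, 2022)}
Selection title != Omega: {(Zephyr, Quin, 15, 29, Sam, Alpha, 1992)}
Keep only column(s) year, aname: {(1992, Quin)}

{(1992, Quin)}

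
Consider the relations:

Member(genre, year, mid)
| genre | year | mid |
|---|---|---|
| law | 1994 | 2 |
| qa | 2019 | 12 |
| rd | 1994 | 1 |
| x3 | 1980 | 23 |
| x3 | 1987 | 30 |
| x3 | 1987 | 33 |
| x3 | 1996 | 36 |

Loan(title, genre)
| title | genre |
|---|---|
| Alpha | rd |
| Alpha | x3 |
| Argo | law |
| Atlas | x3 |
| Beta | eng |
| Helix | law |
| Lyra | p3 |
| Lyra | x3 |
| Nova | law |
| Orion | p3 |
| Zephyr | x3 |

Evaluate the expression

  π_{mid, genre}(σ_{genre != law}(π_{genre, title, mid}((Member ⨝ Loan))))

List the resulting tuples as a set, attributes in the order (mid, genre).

{(1, rd), (23, x3), (30, x3), (33, x3), (36, x3)}

Natural join on genre: {(law, 1994, 2, Argo), (law, 1994, 2, Helix), (law, 1994, 2, Nova), (rd, 1994, 1, Alpha), (x3, 1980, 23, Alpha), (x3, 1980, 23, Atlas), (x3, 1980, 23, Lyra), (x3, 1980, 23, Zephyr), (x3, 1987, 30, Alpha), (x3, 1987, 30, Atlas), (x3, 1987, 30, Lyra), (x3, 1987, 30, Zephyr), (x3, 1987, 33, Alpha), (x3, 1987, 33, Atlas), (x3, 1987, 33, Lyra), (x3, 1987, 33, Zephyr), (x3, 1996, 36, Alpha), (x3, 1996, 36, Atlas), (x3, 1996, 36, Lyra), (x3, 1996, 36, Zephyr)}
π[genre, title, mid]: project onto (genre, title, mid) → {(law, Argo, 2), (law, Helix, 2), (law, Nova, 2), (rd, Alpha, 1), (x3, Alpha, 23), (x3, Alpha, 30), (x3, Alpha, 33), (x3, Alpha, 36), (x3, Atlas, 23), (x3, Atlas, 30), (x3, Atlas, 33), (x3, Atlas, 36), (x3, Lyra, 23), (x3, Lyra, 30), (x3, Lyra, 33), (x3, Lyra, 36), (x3, Zephyr, 23), (x3, Zephyr, 30), (x3, Zephyr, 33), (x3, Zephyr, 36)}
Apply σ_{genre != law}; surviving tuples: {(rd, Alpha, 1), (x3, Alpha, 23), (x3, Alpha, 30), (x3, Alpha, 33), (x3, Alpha, 36), (x3, Atlas, 23), (x3, Atlas, 30), (x3, Atlas, 33), (x3, Atlas, 36), (x3, Lyra, 23), (x3, Lyra, 30), (x3, Lyra, 33), (x3, Lyra, 36), (x3, Zephyr, 23), (x3, Zephyr, 30), (x3, Zephyr, 33), (x3, Zephyr, 36)}
π[mid, genre]: project onto (mid, genre) (12 duplicate(s) eliminated) → {(1, rd), (23, x3), (30, x3), (33, x3), (36, x3)}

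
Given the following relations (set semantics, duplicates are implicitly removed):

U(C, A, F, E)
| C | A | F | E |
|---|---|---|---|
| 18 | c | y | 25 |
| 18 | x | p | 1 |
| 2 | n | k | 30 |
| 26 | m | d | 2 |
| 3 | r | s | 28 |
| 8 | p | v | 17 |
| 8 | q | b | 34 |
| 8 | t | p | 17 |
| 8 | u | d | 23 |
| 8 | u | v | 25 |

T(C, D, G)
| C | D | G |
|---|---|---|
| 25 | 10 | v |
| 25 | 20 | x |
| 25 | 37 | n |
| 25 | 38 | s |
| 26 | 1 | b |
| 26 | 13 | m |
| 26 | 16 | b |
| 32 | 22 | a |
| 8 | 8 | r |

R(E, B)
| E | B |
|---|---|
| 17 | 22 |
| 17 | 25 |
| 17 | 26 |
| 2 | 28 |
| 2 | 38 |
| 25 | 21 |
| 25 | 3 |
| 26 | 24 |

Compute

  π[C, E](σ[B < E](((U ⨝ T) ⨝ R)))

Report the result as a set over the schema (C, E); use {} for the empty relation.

{(8, 25)}

Joining U and T on C yields {(26, m, d, 2, 1, b), (26, m, d, 2, 13, m), (26, m, d, 2, 16, b), (8, p, v, 17, 8, r), (8, q, b, 34, 8, r), (8, t, p, 17, 8, r), (8, u, d, 23, 8, r), (8, u, v, 25, 8, r)}.
Joining (U ⨝ T) and R on E yields {(26, m, d, 2, 1, b, 28), (26, m, d, 2, 1, b, 38), (26, m, d, 2, 13, m, 28), (26, m, d, 2, 13, m, 38), (26, m, d, 2, 16, b, 28), (26, m, d, 2, 16, b, 38), (8, p, v, 17, 8, r, 22), (8, p, v, 17, 8, r, 25), (8, p, v, 17, 8, r, 26), (8, t, p, 17, 8, r, 22), (8, t, p, 17, 8, r, 25), (8, t, p, 17, 8, r, 26), (8, u, v, 25, 8, r, 21), (8, u, v, 25, 8, r, 3)}.
Apply σ_{B < E}; surviving tuples: {(8, u, v, 25, 8, r, 21), (8, u, v, 25, 8, r, 3)}
π[C, E]: project onto (C, E) (1 duplicate(s) eliminated) → {(8, 25)}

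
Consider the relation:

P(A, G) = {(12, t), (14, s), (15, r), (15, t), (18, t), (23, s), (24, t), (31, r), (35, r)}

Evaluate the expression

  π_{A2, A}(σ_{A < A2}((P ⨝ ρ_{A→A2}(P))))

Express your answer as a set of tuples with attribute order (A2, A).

ρ[A→A2]: schema becomes (A2, G); tuples unchanged.
Joining P and ρ_{A→A2}(P) on G yields {(12, t, 12), (12, t, 15), (12, t, 18), (12, t, 24), (14, s, 14), (14, s, 23), (15, r, 15), (15, r, 31), (15, r, 35), (15, t, 12), (15, t, 15), (15, t, 18), (15, t, 24), (18, t, 12), (18, t, 15), (18, t, 18), (18, t, 24), (23, s, 14), (23, s, 23), (24, t, 12), (24, t, 15), (24, t, 18), (24, t, 24), (31, r, 15), (31, r, 31), (31, r, 35), (35, r, 15), (35, r, 31), (35, r, 35)}.
σ[A < A2]: keep tuples satisfying A < A2 → {(12, t, 15), (12, t, 18), (12, t, 24), (14, s, 23), (15, r, 31), (15, r, 35), (15, t, 18), (15, t, 24), (18, t, 24), (31, r, 35)}
Projecting to A2, A: {(15, 12), (18, 12), (18, 15), (23, 14), (24, 12), (24, 15), (24, 18), (31, 15), (35, 15), (35, 31)}

{(15, 12), (18, 12), (18, 15), (23, 14), (24, 12), (24, 15), (24, 18), (31, 15), (35, 15), (35, 31)}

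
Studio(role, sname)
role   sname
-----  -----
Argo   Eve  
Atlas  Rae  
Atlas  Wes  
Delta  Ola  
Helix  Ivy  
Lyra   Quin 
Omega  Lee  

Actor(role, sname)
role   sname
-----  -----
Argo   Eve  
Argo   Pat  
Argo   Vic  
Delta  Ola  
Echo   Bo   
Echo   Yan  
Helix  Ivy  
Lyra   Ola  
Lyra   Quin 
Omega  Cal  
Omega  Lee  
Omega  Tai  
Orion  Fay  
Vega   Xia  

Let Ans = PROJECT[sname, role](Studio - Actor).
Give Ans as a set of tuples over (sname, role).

{(Rae, Atlas), (Wes, Atlas)}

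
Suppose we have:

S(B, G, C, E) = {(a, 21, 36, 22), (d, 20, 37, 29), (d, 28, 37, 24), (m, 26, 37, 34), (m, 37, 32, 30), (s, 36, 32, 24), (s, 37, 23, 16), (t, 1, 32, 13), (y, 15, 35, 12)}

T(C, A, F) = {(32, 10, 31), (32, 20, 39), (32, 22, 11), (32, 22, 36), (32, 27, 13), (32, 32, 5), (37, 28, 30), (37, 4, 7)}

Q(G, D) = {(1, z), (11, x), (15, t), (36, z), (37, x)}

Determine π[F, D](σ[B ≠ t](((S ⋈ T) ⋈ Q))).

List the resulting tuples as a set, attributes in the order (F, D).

Natural join on C: {(d, 20, 37, 29, 28, 30), (d, 20, 37, 29, 4, 7), (d, 28, 37, 24, 28, 30), (d, 28, 37, 24, 4, 7), (m, 26, 37, 34, 28, 30), (m, 26, 37, 34, 4, 7), (m, 37, 32, 30, 10, 31), (m, 37, 32, 30, 20, 39), (m, 37, 32, 30, 22, 11), (m, 37, 32, 30, 22, 36), (m, 37, 32, 30, 27, 13), (m, 37, 32, 30, 32, 5), (s, 36, 32, 24, 10, 31), (s, 36, 32, 24, 20, 39), (s, 36, 32, 24, 22, 11), (s, 36, 32, 24, 22, 36), (s, 36, 32, 24, 27, 13), (s, 36, 32, 24, 32, 5), (t, 1, 32, 13, 10, 31), (t, 1, 32, 13, 20, 39), (t, 1, 32, 13, 22, 11), (t, 1, 32, 13, 22, 36), (t, 1, 32, 13, 27, 13), (t, 1, 32, 13, 32, 5)}
Natural join on G: {(m, 37, 32, 30, 10, 31, x), (m, 37, 32, 30, 20, 39, x), (m, 37, 32, 30, 22, 11, x), (m, 37, 32, 30, 22, 36, x), (m, 37, 32, 30, 27, 13, x), (m, 37, 32, 30, 32, 5, x), (s, 36, 32, 24, 10, 31, z), (s, 36, 32, 24, 20, 39, z), (s, 36, 32, 24, 22, 11, z), (s, 36, 32, 24, 22, 36, z), (s, 36, 32, 24, 27, 13, z), (s, 36, 32, 24, 32, 5, z), (t, 1, 32, 13, 10, 31, z), (t, 1, 32, 13, 20, 39, z), (t, 1, 32, 13, 22, 11, z), (t, 1, 32, 13, 22, 36, z), (t, 1, 32, 13, 27, 13, z), (t, 1, 32, 13, 32, 5, z)}
Apply σ_{B ≠ t}; surviving tuples: {(m, 37, 32, 30, 10, 31, x), (m, 37, 32, 30, 20, 39, x), (m, 37, 32, 30, 22, 11, x), (m, 37, 32, 30, 22, 36, x), (m, 37, 32, 30, 27, 13, x), (m, 37, 32, 30, 32, 5, x), (s, 36, 32, 24, 10, 31, z), (s, 36, 32, 24, 20, 39, z), (s, 36, 32, 24, 22, 11, z), (s, 36, 32, 24, 22, 36, z), (s, 36, 32, 24, 27, 13, z), (s, 36, 32, 24, 32, 5, z)}
π[F, D]: project onto (F, D) → {(11, x), (11, z), (13, x), (13, z), (31, x), (31, z), (36, x), (36, z), (39, x), (39, z), (5, x), (5, z)}

{(11, x), (11, z), (13, x), (13, z), (31, x), (31, z), (36, x), (36, z), (39, x), (39, z), (5, x), (5, z)}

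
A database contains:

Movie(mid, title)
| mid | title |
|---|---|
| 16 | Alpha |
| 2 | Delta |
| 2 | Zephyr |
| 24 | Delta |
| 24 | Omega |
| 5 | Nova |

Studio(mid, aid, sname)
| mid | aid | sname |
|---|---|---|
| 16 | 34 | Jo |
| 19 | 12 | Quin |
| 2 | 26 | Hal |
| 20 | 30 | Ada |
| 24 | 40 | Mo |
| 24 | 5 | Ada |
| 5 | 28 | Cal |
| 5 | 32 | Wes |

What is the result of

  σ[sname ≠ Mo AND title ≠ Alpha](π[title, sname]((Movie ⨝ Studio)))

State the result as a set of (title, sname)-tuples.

Joining Movie and Studio on mid yields {(16, Alpha, 34, Jo), (2, Delta, 26, Hal), (2, Zephyr, 26, Hal), (24, Delta, 40, Mo), (24, Delta, 5, Ada), (24, Omega, 40, Mo), (24, Omega, 5, Ada), (5, Nova, 28, Cal), (5, Nova, 32, Wes)}.
Keep only column(s) title, sname: {(Alpha, Jo), (Delta, Ada), (Delta, Hal), (Delta, Mo), (Nova, Cal), (Nova, Wes), (Omega, Ada), (Omega, Mo), (Zephyr, Hal)}
Apply σ_{sname ≠ Mo AND title ≠ Alpha}; surviving tuples: {(Delta, Ada), (Delta, Hal), (Nova, Cal), (Nova, Wes), (Omega, Ada), (Zephyr, Hal)}

{(Delta, Ada), (Delta, Hal), (Nova, Cal), (Nova, Wes), (Omega, Ada), (Zephyr, Hal)}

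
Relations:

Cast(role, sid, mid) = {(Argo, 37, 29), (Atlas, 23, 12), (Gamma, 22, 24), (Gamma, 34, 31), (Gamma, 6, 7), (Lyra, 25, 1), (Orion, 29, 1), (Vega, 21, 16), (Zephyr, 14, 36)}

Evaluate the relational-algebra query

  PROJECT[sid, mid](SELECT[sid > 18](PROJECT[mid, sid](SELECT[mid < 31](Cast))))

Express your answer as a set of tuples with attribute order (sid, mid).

{(21, 16), (22, 24), (23, 12), (25, 1), (29, 1), (37, 29)}

Filtering on mid < 31 leaves {(Argo, 37, 29), (Atlas, 23, 12), (Gamma, 22, 24), (Gamma, 6, 7), (Lyra, 25, 1), (Orion, 29, 1), (Vega, 21, 16)}.
Projecting to mid, sid: {(1, 25), (1, 29), (12, 23), (16, 21), (24, 22), (29, 37), (7, 6)}
Filtering on sid > 18 leaves {(1, 25), (1, 29), (12, 23), (16, 21), (24, 22), (29, 37)}.
Projecting to sid, mid: {(21, 16), (22, 24), (23, 12), (25, 1), (29, 1), (37, 29)}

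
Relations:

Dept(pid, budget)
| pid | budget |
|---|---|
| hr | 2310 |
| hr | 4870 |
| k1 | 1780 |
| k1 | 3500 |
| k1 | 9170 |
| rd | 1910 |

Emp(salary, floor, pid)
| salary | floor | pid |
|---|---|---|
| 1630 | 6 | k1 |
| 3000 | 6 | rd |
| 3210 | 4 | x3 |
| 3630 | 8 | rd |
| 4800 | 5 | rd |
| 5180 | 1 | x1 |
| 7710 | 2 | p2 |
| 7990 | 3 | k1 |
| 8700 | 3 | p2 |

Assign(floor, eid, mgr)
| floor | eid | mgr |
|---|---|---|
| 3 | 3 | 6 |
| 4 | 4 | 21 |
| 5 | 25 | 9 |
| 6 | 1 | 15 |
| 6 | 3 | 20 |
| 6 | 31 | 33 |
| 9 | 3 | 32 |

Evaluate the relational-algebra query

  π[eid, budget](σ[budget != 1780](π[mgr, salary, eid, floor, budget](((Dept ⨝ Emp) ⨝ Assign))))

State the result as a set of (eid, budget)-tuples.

Dept ⋈ Emp (natural join on pid): {(k1, 1780, 1630, 6), (k1, 1780, 7990, 3), (k1, 3500, 1630, 6), (k1, 3500, 7990, 3), (k1, 9170, 1630, 6), (k1, 9170, 7990, 3), (rd, 1910, 3000, 6), (rd, 1910, 3630, 8), (rd, 1910, 4800, 5)}
(Dept ⨝ Emp) ⋈ Assign (natural join on floor): {(k1, 1780, 1630, 6, 1, 15), (k1, 1780, 1630, 6, 3, 20), (k1, 1780, 1630, 6, 31, 33), (k1, 1780, 7990, 3, 3, 6), (k1, 3500, 1630, 6, 1, 15), (k1, 3500, 1630, 6, 3, 20), (k1, 3500, 1630, 6, 31, 33), (k1, 3500, 7990, 3, 3, 6), (k1, 9170, 1630, 6, 1, 15), (k1, 9170, 1630, 6, 3, 20), (k1, 9170, 1630, 6, 31, 33), (k1, 9170, 7990, 3, 3, 6), (rd, 1910, 3000, 6, 1, 15), (rd, 1910, 3000, 6, 3, 20), (rd, 1910, 3000, 6, 31, 33), (rd, 1910, 4800, 5, 25, 9)}
π[mgr, salary, eid, floor, budget]: project onto (mgr, salary, eid, floor, budget) → {(15, 1630, 1, 6, 1780), (15, 1630, 1, 6, 3500), (15, 1630, 1, 6, 9170), (15, 3000, 1, 6, 1910), (20, 1630, 3, 6, 1780), (20, 1630, 3, 6, 3500), (20, 1630, 3, 6, 9170), (20, 3000, 3, 6, 1910), (33, 1630, 31, 6, 1780), (33, 1630, 31, 6, 3500), (33, 1630, 31, 6, 9170), (33, 3000, 31, 6, 1910), (6, 7990, 3, 3, 1780), (6, 7990, 3, 3, 3500), (6, 7990, 3, 3, 9170), (9, 4800, 25, 5, 1910)}
Apply σ_{budget != 1780}; surviving tuples: {(15, 1630, 1, 6, 3500), (15, 1630, 1, 6, 9170), (15, 3000, 1, 6, 1910), (20, 1630, 3, 6, 3500), (20, 1630, 3, 6, 9170), (20, 3000, 3, 6, 1910), (33, 1630, 31, 6, 3500), (33, 1630, 31, 6, 9170), (33, 3000, 31, 6, 1910), (6, 7990, 3, 3, 3500), (6, 7990, 3, 3, 9170), (9, 4800, 25, 5, 1910)}
π[eid, budget]: project onto (eid, budget) (2 duplicate(s) eliminated) → {(1, 1910), (1, 3500), (1, 9170), (25, 1910), (3, 1910), (3, 3500), (3, 9170), (31, 1910), (31, 3500), (31, 9170)}

{(1, 1910), (1, 3500), (1, 9170), (25, 1910), (3, 1910), (3, 3500), (3, 9170), (31, 1910), (31, 3500), (31, 9170)}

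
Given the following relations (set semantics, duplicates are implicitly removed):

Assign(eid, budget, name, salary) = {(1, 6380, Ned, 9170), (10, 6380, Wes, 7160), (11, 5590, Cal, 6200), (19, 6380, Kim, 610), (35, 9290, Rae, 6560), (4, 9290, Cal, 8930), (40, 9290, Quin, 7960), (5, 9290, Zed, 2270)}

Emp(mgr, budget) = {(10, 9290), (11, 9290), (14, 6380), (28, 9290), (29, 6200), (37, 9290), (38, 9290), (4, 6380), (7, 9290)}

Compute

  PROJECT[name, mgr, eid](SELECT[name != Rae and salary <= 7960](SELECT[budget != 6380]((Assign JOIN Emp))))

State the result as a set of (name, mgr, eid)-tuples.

{(Quin, 10, 40), (Quin, 11, 40), (Quin, 28, 40), (Quin, 37, 40), (Quin, 38, 40), (Quin, 7, 40), (Zed, 10, 5), (Zed, 11, 5), (Zed, 28, 5), (Zed, 37, 5), (Zed, 38, 5), (Zed, 7, 5)}

Joining Assign and Emp on budget yields {(1, 6380, Ned, 9170, 14), (1, 6380, Ned, 9170, 4), (10, 6380, Wes, 7160, 14), (10, 6380, Wes, 7160, 4), (19, 6380, Kim, 610, 14), (19, 6380, Kim, 610, 4), (35, 9290, Rae, 6560, 10), (35, 9290, Rae, 6560, 11), (35, 9290, Rae, 6560, 28), (35, 9290, Rae, 6560, 37), (35, 9290, Rae, 6560, 38), (35, 9290, Rae, 6560, 7), (4, 9290, Cal, 8930, 10), (4, 9290, Cal, 8930, 11), (4, 9290, Cal, 8930, 28), (4, 9290, Cal, 8930, 37), (4, 9290, Cal, 8930, 38), (4, 9290, Cal, 8930, 7), (40, 9290, Quin, 7960, 10), (40, 9290, Quin, 7960, 11), (40, 9290, Quin, 7960, 28), (40, 9290, Quin, 7960, 37), (40, 9290, Quin, 7960, 38), (40, 9290, Quin, 7960, 7), (5, 9290, Zed, 2270, 10), (5, 9290, Zed, 2270, 11), (5, 9290, Zed, 2270, 28), (5, 9290, Zed, 2270, 37), (5, 9290, Zed, 2270, 38), (5, 9290, Zed, 2270, 7)}.
Apply σ_{budget != 6380}; surviving tuples: {(35, 9290, Rae, 6560, 10), (35, 9290, Rae, 6560, 11), (35, 9290, Rae, 6560, 28), (35, 9290, Rae, 6560, 37), (35, 9290, Rae, 6560, 38), (35, 9290, Rae, 6560, 7), (4, 9290, Cal, 8930, 10), (4, 9290, Cal, 8930, 11), (4, 9290, Cal, 8930, 28), (4, 9290, Cal, 8930, 37), (4, 9290, Cal, 8930, 38), (4, 9290, Cal, 8930, 7), (40, 9290, Quin, 7960, 10), (40, 9290, Quin, 7960, 11), (40, 9290, Quin, 7960, 28), (40, 9290, Quin, 7960, 37), (40, 9290, Quin, 7960, 38), (40, 9290, Quin, 7960, 7), (5, 9290, Zed, 2270, 10), (5, 9290, Zed, 2270, 11), (5, 9290, Zed, 2270, 28), (5, 9290, Zed, 2270, 37), (5, 9290, Zed, 2270, 38), (5, 9290, Zed, 2270, 7)}
Apply σ_{name != Rae and salary <= 7960}; surviving tuples: {(40, 9290, Quin, 7960, 10), (40, 9290, Quin, 7960, 11), (40, 9290, Quin, 7960, 28), (40, 9290, Quin, 7960, 37), (40, 9290, Quin, 7960, 38), (40, 9290, Quin, 7960, 7), (5, 9290, Zed, 2270, 10), (5, 9290, Zed, 2270, 11), (5, 9290, Zed, 2270, 28), (5, 9290, Zed, 2270, 37), (5, 9290, Zed, 2270, 38), (5, 9290, Zed, 2270, 7)}
Keep only column(s) name, mgr, eid: {(Quin, 10, 40), (Quin, 11, 40), (Quin, 28, 40), (Quin, 37, 40), (Quin, 38, 40), (Quin, 7, 40), (Zed, 10, 5), (Zed, 11, 5), (Zed, 28, 5), (Zed, 37, 5), (Zed, 38, 5), (Zed, 7, 5)}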